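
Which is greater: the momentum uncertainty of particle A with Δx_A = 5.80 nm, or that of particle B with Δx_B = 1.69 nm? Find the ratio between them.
Particle B has the larger minimum momentum uncertainty, by a factor of 3.43.

For each particle, the minimum momentum uncertainty is Δp_min = ℏ/(2Δx):

Particle A: Δp_A = ℏ/(2×5.800e-09 m) = 9.091e-27 kg·m/s
Particle B: Δp_B = ℏ/(2×1.690e-09 m) = 3.120e-26 kg·m/s

Ratio: Δp_B/Δp_A = 3.43

Since Δp_min ∝ 1/Δx, the particle with smaller position uncertainty (B) has larger momentum uncertainty.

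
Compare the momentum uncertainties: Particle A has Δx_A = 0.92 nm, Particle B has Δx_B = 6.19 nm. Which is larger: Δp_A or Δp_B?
Particle A has the larger minimum momentum uncertainty, by a factor of 6.73.

For each particle, the minimum momentum uncertainty is Δp_min = ℏ/(2Δx):

Particle A: Δp_A = ℏ/(2×9.200e-10 m) = 5.731e-26 kg·m/s
Particle B: Δp_B = ℏ/(2×6.190e-09 m) = 8.518e-27 kg·m/s

Ratio: Δp_A/Δp_B = 6.73

Since Δp_min ∝ 1/Δx, the particle with smaller position uncertainty (A) has larger momentum uncertainty.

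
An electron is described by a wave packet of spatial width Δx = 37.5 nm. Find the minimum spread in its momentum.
1.406 × 10^-27 kg·m/s

For a wave packet, the spatial width Δx and momentum spread Δp are related by the uncertainty principle:
ΔxΔp ≥ ℏ/2

The minimum momentum spread is:
Δp_min = ℏ/(2Δx)
Δp_min = (1.055e-34 J·s) / (2 × 3.750e-08 m)
Δp_min = 1.406e-27 kg·m/s

A wave packet cannot have both a well-defined position and well-defined momentum.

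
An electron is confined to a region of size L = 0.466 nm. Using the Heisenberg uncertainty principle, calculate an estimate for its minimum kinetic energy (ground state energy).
43.862 meV

Using the uncertainty principle to estimate ground state energy:

1. The position uncertainty is approximately the confinement size:
   Δx ≈ L = 4.660e-10 m

2. From ΔxΔp ≥ ℏ/2, the minimum momentum uncertainty is:
   Δp ≈ ℏ/(2L) = 1.132e-25 kg·m/s

3. The kinetic energy is approximately:
   KE ≈ (Δp)²/(2m) = (1.132e-25)²/(2 × 9.109e-31 kg)
   KE ≈ 7.028e-21 J = 43.862 meV

This is an order-of-magnitude estimate of the ground state energy.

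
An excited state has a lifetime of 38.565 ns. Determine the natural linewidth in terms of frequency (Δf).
2.063 MHz

Using the energy-time uncertainty principle and E = hf:
ΔEΔt ≥ ℏ/2
hΔf·Δt ≥ ℏ/2

The minimum frequency uncertainty is:
Δf = ℏ/(2hτ) = 1/(4πτ)
Δf = 1/(4π × 3.856e-08 s)
Δf = 2.063e+06 Hz = 2.063 MHz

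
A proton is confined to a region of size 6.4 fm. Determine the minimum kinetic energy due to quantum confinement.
126.647 keV

Using the uncertainty principle:

1. Position uncertainty: Δx ≈ 6.400e-15 m
2. Minimum momentum uncertainty: Δp = ℏ/(2Δx) = 8.239e-21 kg·m/s
3. Minimum kinetic energy:
   KE = (Δp)²/(2m) = (8.239e-21)²/(2 × 1.673e-27 kg)
   KE = 2.029e-14 J = 126.647 keV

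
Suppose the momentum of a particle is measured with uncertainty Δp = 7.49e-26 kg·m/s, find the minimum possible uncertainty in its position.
703.987 pm

Using the Heisenberg uncertainty principle:
ΔxΔp ≥ ℏ/2

The minimum uncertainty in position is:
Δx_min = ℏ/(2Δp)
Δx_min = (1.055e-34 J·s) / (2 × 7.490e-26 kg·m/s)
Δx_min = 7.040e-10 m = 703.987 pm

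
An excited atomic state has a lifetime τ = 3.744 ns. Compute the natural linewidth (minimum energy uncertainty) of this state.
87.902 neV

Using the energy-time uncertainty principle:
ΔEΔt ≥ ℏ/2

The lifetime τ represents the time uncertainty Δt.
The natural linewidth (minimum energy uncertainty) is:

ΔE = ℏ/(2τ)
ΔE = (1.055e-34 J·s) / (2 × 3.744e-09 s)
ΔE = 1.408e-26 J = 87.902 neV

This natural linewidth limits the precision of spectroscopic measurements.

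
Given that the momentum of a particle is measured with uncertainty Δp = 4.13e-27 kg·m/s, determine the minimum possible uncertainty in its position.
12.767 nm

Using the Heisenberg uncertainty principle:
ΔxΔp ≥ ℏ/2

The minimum uncertainty in position is:
Δx_min = ℏ/(2Δp)
Δx_min = (1.055e-34 J·s) / (2 × 4.130e-27 kg·m/s)
Δx_min = 1.277e-08 m = 12.767 nm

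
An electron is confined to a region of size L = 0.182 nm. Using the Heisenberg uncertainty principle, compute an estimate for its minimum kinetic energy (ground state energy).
287.555 meV

Using the uncertainty principle to estimate ground state energy:

1. The position uncertainty is approximately the confinement size:
   Δx ≈ L = 1.820e-10 m

2. From ΔxΔp ≥ ℏ/2, the minimum momentum uncertainty is:
   Δp ≈ ℏ/(2L) = 2.897e-25 kg·m/s

3. The kinetic energy is approximately:
   KE ≈ (Δp)²/(2m) = (2.897e-25)²/(2 × 9.109e-31 kg)
   KE ≈ 4.607e-20 J = 287.555 meV

This is an order-of-magnitude estimate of the ground state energy.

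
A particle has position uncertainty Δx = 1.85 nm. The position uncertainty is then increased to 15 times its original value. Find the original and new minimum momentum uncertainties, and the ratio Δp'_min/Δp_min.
Original Δp_min = 2.850 × 10^-26 kg·m/s; new Δp'_min = 1.900 × 10^-27 kg·m/s; ratio Δp'_min/Δp_min = 1/15.

From the uncertainty principle ΔxΔp ≥ ℏ/2, the minimum momentum uncertainty is Δp_min = ℏ/(2Δx).

Original (Δx = 1.85 nm = 1.850e-09 m):
Δp_min = (1.055e-34 J·s)/(2 × 1.850e-09 m) = 2.850e-26 kg·m/s

When Δx → 15Δx:
Δp'_min = ℏ/(2 × 15Δx) = (1/15) × ℏ/(2Δx) = (1/15) × Δp_min
Δp'_min = 1/15 × 2.850e-26 kg·m/s = 1.900e-27 kg·m/s

Since Δp_min ∝ 1/Δx, when Δx is increased to 15 times its original value, Δp_min decreases to 1/15 of its original value.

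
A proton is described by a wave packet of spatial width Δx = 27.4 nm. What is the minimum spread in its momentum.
1.924 × 10^-27 kg·m/s

For a wave packet, the spatial width Δx and momentum spread Δp are related by the uncertainty principle:
ΔxΔp ≥ ℏ/2

The minimum momentum spread is:
Δp_min = ℏ/(2Δx)
Δp_min = (1.055e-34 J·s) / (2 × 2.740e-08 m)
Δp_min = 1.924e-27 kg·m/s

A wave packet cannot have both a well-defined position and well-defined momentum.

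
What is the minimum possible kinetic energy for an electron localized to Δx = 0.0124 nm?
61.947 eV

Localizing a particle requires giving it sufficient momentum uncertainty:

1. From uncertainty principle: Δp ≥ ℏ/(2Δx)
   Δp_min = (1.055e-34 J·s) / (2 × 1.240e-11 m)
   Δp_min = 4.252e-24 kg·m/s

2. This momentum uncertainty corresponds to kinetic energy:
   KE ≈ (Δp)²/(2m) = (4.252e-24)²/(2 × 9.109e-31 kg)
   KE = 9.925e-18 J = 61.947 eV

Tighter localization requires more energy.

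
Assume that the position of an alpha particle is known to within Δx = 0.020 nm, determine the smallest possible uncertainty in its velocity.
396.774 m/s

Using the Heisenberg uncertainty principle and Δp = mΔv:
ΔxΔp ≥ ℏ/2
Δx(mΔv) ≥ ℏ/2

The minimum uncertainty in velocity is:
Δv_min = ℏ/(2mΔx)
Δv_min = (1.055e-34 J·s) / (2 × 6.645e-27 kg × 2.000e-11 m)
Δv_min = 3.968e+02 m/s = 396.774 m/s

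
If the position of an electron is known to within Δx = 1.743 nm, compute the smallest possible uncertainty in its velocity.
33.209 km/s

Using the Heisenberg uncertainty principle and Δp = mΔv:
ΔxΔp ≥ ℏ/2
Δx(mΔv) ≥ ℏ/2

The minimum uncertainty in velocity is:
Δv_min = ℏ/(2mΔx)
Δv_min = (1.055e-34 J·s) / (2 × 9.109e-31 kg × 1.743e-09 m)
Δv_min = 3.321e+04 m/s = 33.209 km/s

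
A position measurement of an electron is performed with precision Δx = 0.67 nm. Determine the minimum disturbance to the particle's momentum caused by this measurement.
7.870 × 10^-26 kg·m/s

The uncertainty principle implies that measuring position disturbs momentum:
ΔxΔp ≥ ℏ/2

When we measure position with precision Δx, we necessarily introduce a momentum uncertainty:
Δp ≥ ℏ/(2Δx)
Δp_min = (1.055e-34 J·s) / (2 × 6.700e-10 m)
Δp_min = 7.870e-26 kg·m/s

The more precisely we measure position, the greater the momentum disturbance.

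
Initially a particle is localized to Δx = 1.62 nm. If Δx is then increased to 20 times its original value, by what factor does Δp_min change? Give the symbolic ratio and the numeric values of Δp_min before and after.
Original Δp_min = 3.255 × 10^-26 kg·m/s; new Δp'_min = 1.627 × 10^-27 kg·m/s; ratio Δp'_min/Δp_min = 1/20.

From the uncertainty principle ΔxΔp ≥ ℏ/2, the minimum momentum uncertainty is Δp_min = ℏ/(2Δx).

Original (Δx = 1.62 nm = 1.620e-09 m):
Δp_min = (1.055e-34 J·s)/(2 × 1.620e-09 m) = 3.255e-26 kg·m/s

When Δx → 20Δx:
Δp'_min = ℏ/(2 × 20Δx) = (1/20) × ℏ/(2Δx) = (1/20) × Δp_min
Δp'_min = 1/20 × 3.255e-26 kg·m/s = 1.627e-27 kg·m/s

Since Δp_min ∝ 1/Δx, when Δx is increased to 20 times its original value, Δp_min decreases to 1/20 of its original value.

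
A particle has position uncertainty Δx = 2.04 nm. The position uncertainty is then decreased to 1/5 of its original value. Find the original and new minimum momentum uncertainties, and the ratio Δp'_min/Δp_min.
Original Δp_min = 2.585 × 10^-26 kg·m/s; new Δp'_min = 1.292 × 10^-25 kg·m/s; ratio Δp'_min/Δp_min = 5.

From the uncertainty principle ΔxΔp ≥ ℏ/2, the minimum momentum uncertainty is Δp_min = ℏ/(2Δx).

Original (Δx = 2.04 nm = 2.040e-09 m):
Δp_min = (1.055e-34 J·s)/(2 × 2.040e-09 m) = 2.585e-26 kg·m/s

When Δx → (1/5)Δx:
Δp'_min = ℏ/(2 × (1/5)Δx) = 5 × ℏ/(2Δx) = 5 × Δp_min
Δp'_min = 5 × 2.585e-26 kg·m/s = 1.292e-25 kg·m/s

Since Δp_min ∝ 1/Δx, when Δx is decreased to 1/5 of its original value, Δp_min increases to 5 times its original value.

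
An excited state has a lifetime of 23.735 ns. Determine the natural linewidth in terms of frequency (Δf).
3.353 MHz

Using the energy-time uncertainty principle and E = hf:
ΔEΔt ≥ ℏ/2
hΔf·Δt ≥ ℏ/2

The minimum frequency uncertainty is:
Δf = ℏ/(2hτ) = 1/(4πτ)
Δf = 1/(4π × 2.374e-08 s)
Δf = 3.353e+06 Hz = 3.353 MHz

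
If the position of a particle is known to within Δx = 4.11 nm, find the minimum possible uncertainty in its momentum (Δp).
1.283 × 10^-26 kg·m/s

Using the Heisenberg uncertainty principle:
ΔxΔp ≥ ℏ/2

The minimum uncertainty in momentum is:
Δp_min = ℏ/(2Δx)
Δp_min = (1.055e-34 J·s) / (2 × 4.110e-09 m)
Δp_min = 1.283e-26 kg·m/s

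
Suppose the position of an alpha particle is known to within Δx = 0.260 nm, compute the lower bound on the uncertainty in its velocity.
30.521 m/s

Using the Heisenberg uncertainty principle and Δp = mΔv:
ΔxΔp ≥ ℏ/2
Δx(mΔv) ≥ ℏ/2

The minimum uncertainty in velocity is:
Δv_min = ℏ/(2mΔx)
Δv_min = (1.055e-34 J·s) / (2 × 6.645e-27 kg × 2.600e-10 m)
Δv_min = 3.052e+01 m/s = 30.521 m/s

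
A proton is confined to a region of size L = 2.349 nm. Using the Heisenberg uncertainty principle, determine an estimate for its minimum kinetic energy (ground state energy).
940.130 neV

Using the uncertainty principle to estimate ground state energy:

1. The position uncertainty is approximately the confinement size:
   Δx ≈ L = 2.349e-09 m

2. From ΔxΔp ≥ ℏ/2, the minimum momentum uncertainty is:
   Δp ≈ ℏ/(2L) = 2.245e-26 kg·m/s

3. The kinetic energy is approximately:
   KE ≈ (Δp)²/(2m) = (2.245e-26)²/(2 × 1.673e-27 kg)
   KE ≈ 1.506e-25 J = 940.130 neV

This is an order-of-magnitude estimate of the ground state energy.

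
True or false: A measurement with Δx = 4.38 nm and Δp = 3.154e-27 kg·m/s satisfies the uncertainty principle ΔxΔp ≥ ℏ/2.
No, it violates the uncertainty principle (impossible measurement).

Calculate the product ΔxΔp:
ΔxΔp = (4.380e-09 m) × (3.154e-27 kg·m/s)
ΔxΔp = 1.381e-35 J·s

Compare to the minimum allowed value ℏ/2:
ℏ/2 = 5.273e-35 J·s

Since ΔxΔp = 1.381e-35 J·s < 5.273e-35 J·s = ℏ/2,
the measurement violates the uncertainty principle.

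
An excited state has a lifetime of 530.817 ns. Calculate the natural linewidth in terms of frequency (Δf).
149.915 kHz

Using the energy-time uncertainty principle and E = hf:
ΔEΔt ≥ ℏ/2
hΔf·Δt ≥ ℏ/2

The minimum frequency uncertainty is:
Δf = ℏ/(2hτ) = 1/(4πτ)
Δf = 1/(4π × 5.308e-07 s)
Δf = 1.499e+05 Hz = 149.915 kHz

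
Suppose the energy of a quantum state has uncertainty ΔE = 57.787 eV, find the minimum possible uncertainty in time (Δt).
5.695 as

Using the energy-time uncertainty principle:
ΔEΔt ≥ ℏ/2

The minimum uncertainty in time is:
Δt_min = ℏ/(2ΔE)
Δt_min = (1.055e-34 J·s) / (2 × 9.258e-18 J)
Δt_min = 5.695e-18 s = 5.695 as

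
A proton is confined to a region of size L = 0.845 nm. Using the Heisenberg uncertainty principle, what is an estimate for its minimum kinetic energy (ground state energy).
7.265 μeV

Using the uncertainty principle to estimate ground state energy:

1. The position uncertainty is approximately the confinement size:
   Δx ≈ L = 8.450e-10 m

2. From ΔxΔp ≥ ℏ/2, the minimum momentum uncertainty is:
   Δp ≈ ℏ/(2L) = 6.240e-26 kg·m/s

3. The kinetic energy is approximately:
   KE ≈ (Δp)²/(2m) = (6.240e-26)²/(2 × 1.673e-27 kg)
   KE ≈ 1.164e-24 J = 7.265 μeV

This is an order-of-magnitude estimate of the ground state energy.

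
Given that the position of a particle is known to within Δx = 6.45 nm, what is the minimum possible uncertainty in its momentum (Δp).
8.175 × 10^-27 kg·m/s

Using the Heisenberg uncertainty principle:
ΔxΔp ≥ ℏ/2

The minimum uncertainty in momentum is:
Δp_min = ℏ/(2Δx)
Δp_min = (1.055e-34 J·s) / (2 × 6.450e-09 m)
Δp_min = 8.175e-27 kg·m/s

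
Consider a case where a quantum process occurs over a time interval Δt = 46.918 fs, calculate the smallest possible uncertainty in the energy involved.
7.014 meV

Using the energy-time uncertainty principle:
ΔEΔt ≥ ℏ/2

The minimum uncertainty in energy is:
ΔE_min = ℏ/(2Δt)
ΔE_min = (1.055e-34 J·s) / (2 × 4.692e-14 s)
ΔE_min = 1.124e-21 J = 7.014 meV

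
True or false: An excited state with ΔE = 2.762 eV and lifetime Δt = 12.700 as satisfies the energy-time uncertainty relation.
No, it violates the uncertainty relation.

Calculate the product ΔEΔt:
ΔE = 2.762 eV = 4.425e-19 J
ΔEΔt = (4.425e-19 J) × (1.270e-17 s)
ΔEΔt = 5.620e-36 J·s

Compare to the minimum allowed value ℏ/2:
ℏ/2 = 5.273e-35 J·s

Since ΔEΔt = 5.620e-36 J·s < 5.273e-35 J·s = ℏ/2,
this violates the uncertainty relation.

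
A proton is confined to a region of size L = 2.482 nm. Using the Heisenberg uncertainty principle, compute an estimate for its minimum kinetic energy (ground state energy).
842.075 neV

Using the uncertainty principle to estimate ground state energy:

1. The position uncertainty is approximately the confinement size:
   Δx ≈ L = 2.482e-09 m

2. From ΔxΔp ≥ ℏ/2, the minimum momentum uncertainty is:
   Δp ≈ ℏ/(2L) = 2.124e-26 kg·m/s

3. The kinetic energy is approximately:
   KE ≈ (Δp)²/(2m) = (2.124e-26)²/(2 × 1.673e-27 kg)
   KE ≈ 1.349e-25 J = 842.075 neV

This is an order-of-magnitude estimate of the ground state energy.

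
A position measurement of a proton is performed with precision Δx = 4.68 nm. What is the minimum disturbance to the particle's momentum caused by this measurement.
1.127 × 10^-26 kg·m/s

The uncertainty principle implies that measuring position disturbs momentum:
ΔxΔp ≥ ℏ/2

When we measure position with precision Δx, we necessarily introduce a momentum uncertainty:
Δp ≥ ℏ/(2Δx)
Δp_min = (1.055e-34 J·s) / (2 × 4.680e-09 m)
Δp_min = 1.127e-26 kg·m/s

The more precisely we measure position, the greater the momentum disturbance.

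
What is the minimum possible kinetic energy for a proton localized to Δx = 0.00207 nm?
1.211 eV

Localizing a particle requires giving it sufficient momentum uncertainty:

1. From uncertainty principle: Δp ≥ ℏ/(2Δx)
   Δp_min = (1.055e-34 J·s) / (2 × 2.070e-12 m)
   Δp_min = 2.547e-23 kg·m/s

2. This momentum uncertainty corresponds to kinetic energy:
   KE ≈ (Δp)²/(2m) = (2.547e-23)²/(2 × 1.673e-27 kg)
   KE = 1.940e-19 J = 1.211 eV

Tighter localization requires more energy.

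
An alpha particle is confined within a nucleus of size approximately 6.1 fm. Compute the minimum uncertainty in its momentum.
8.644 × 10^-21 kg·m/s

Using the Heisenberg uncertainty principle:
ΔxΔp ≥ ℏ/2

With Δx ≈ L = 6.100e-15 m (the confinement size):
Δp_min = ℏ/(2Δx)
Δp_min = (1.055e-34 J·s) / (2 × 6.100e-15 m)
Δp_min = 8.644e-21 kg·m/s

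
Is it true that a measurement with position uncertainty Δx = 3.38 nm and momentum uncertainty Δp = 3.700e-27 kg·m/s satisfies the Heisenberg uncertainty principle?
No, it violates the uncertainty principle (impossible measurement).

Calculate the product ΔxΔp:
ΔxΔp = (3.380e-09 m) × (3.700e-27 kg·m/s)
ΔxΔp = 1.251e-35 J·s

Compare to the minimum allowed value ℏ/2:
ℏ/2 = 5.273e-35 J·s

Since ΔxΔp = 1.251e-35 J·s < 5.273e-35 J·s = ℏ/2,
the measurement violates the uncertainty principle.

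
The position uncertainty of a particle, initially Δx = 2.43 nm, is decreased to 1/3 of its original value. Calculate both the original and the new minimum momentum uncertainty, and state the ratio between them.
Original Δp_min = 2.170 × 10^-26 kg·m/s; new Δp'_min = 6.510 × 10^-26 kg·m/s; ratio Δp'_min/Δp_min = 3.

From the uncertainty principle ΔxΔp ≥ ℏ/2, the minimum momentum uncertainty is Δp_min = ℏ/(2Δx).

Original (Δx = 2.43 nm = 2.430e-09 m):
Δp_min = (1.055e-34 J·s)/(2 × 2.430e-09 m) = 2.170e-26 kg·m/s

When Δx → (1/3)Δx:
Δp'_min = ℏ/(2 × (1/3)Δx) = 3 × ℏ/(2Δx) = 3 × Δp_min
Δp'_min = 3 × 2.170e-26 kg·m/s = 6.510e-26 kg·m/s

Since Δp_min ∝ 1/Δx, when Δx is decreased to 1/3 of its original value, Δp_min increases to 3 times its original value.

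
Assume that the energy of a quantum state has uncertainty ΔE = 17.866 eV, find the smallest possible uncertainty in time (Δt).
18.421 as

Using the energy-time uncertainty principle:
ΔEΔt ≥ ℏ/2

The minimum uncertainty in time is:
Δt_min = ℏ/(2ΔE)
Δt_min = (1.055e-34 J·s) / (2 × 2.862e-18 J)
Δt_min = 1.842e-17 s = 18.421 as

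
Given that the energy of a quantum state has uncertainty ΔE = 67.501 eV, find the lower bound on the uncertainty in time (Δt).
4.876 as

Using the energy-time uncertainty principle:
ΔEΔt ≥ ℏ/2

The minimum uncertainty in time is:
Δt_min = ℏ/(2ΔE)
Δt_min = (1.055e-34 J·s) / (2 × 1.081e-17 J)
Δt_min = 4.876e-18 s = 4.876 as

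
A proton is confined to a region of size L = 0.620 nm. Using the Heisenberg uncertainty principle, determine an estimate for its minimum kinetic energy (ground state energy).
13.495 μeV

Using the uncertainty principle to estimate ground state energy:

1. The position uncertainty is approximately the confinement size:
   Δx ≈ L = 6.200e-10 m

2. From ΔxΔp ≥ ℏ/2, the minimum momentum uncertainty is:
   Δp ≈ ℏ/(2L) = 8.505e-26 kg·m/s

3. The kinetic energy is approximately:
   KE ≈ (Δp)²/(2m) = (8.505e-26)²/(2 × 1.673e-27 kg)
   KE ≈ 2.162e-24 J = 13.495 μeV

This is an order-of-magnitude estimate of the ground state energy.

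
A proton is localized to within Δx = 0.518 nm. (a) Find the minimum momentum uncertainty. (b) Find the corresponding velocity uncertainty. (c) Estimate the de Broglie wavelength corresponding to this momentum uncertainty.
(a) Δp_min = 1.018 × 10^-25 kg·m/s
(b) Δv_min = 60.858 m/s
(c) λ_dB = 6.509 nm

Step-by-step:

(a) From the uncertainty principle:
Δp_min = ℏ/(2Δx) = (1.055e-34 J·s)/(2 × 5.180e-10 m) = 1.018e-25 kg·m/s

(b) The velocity uncertainty:
Δv = Δp/m = (1.018e-25 kg·m/s)/(1.673e-27 kg) = 6.086e+01 m/s = 60.858 m/s

(c) The de Broglie wavelength for this momentum:
λ = h/p = (6.626e-34 J·s)/(1.018e-25 kg·m/s) = 6.509e-09 m = 6.509 nm

Note: The de Broglie wavelength is comparable to the localization size, as expected from wave-particle duality.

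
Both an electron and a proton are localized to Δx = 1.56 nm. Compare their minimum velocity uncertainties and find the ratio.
The electron has the larger minimum velocity uncertainty, by a ratio of 1836.2.

For both particles, Δp_min = ℏ/(2Δx) = 3.380e-26 kg·m/s (same for both).

The velocity uncertainty is Δv = Δp/m:
- electron: Δv = 3.380e-26 / 9.109e-31 = 3.711e+04 m/s = 37.105 km/s
- proton: Δv = 3.380e-26 / 1.673e-27 = 2.021e+01 m/s = 20.208 m/s

Ratio: 3.711e+04 / 2.021e+01 = 1836.2

The lighter particle has larger velocity uncertainty because Δv ∝ 1/m.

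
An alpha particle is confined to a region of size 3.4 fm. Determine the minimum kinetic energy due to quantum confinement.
112.959 keV

Using the uncertainty principle:

1. Position uncertainty: Δx ≈ 3.400e-15 m
2. Minimum momentum uncertainty: Δp = ℏ/(2Δx) = 1.551e-20 kg·m/s
3. Minimum kinetic energy:
   KE = (Δp)²/(2m) = (1.551e-20)²/(2 × 6.645e-27 kg)
   KE = 1.810e-14 J = 112.959 keV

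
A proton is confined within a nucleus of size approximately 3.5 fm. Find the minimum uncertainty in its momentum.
1.507 × 10^-20 kg·m/s

Using the Heisenberg uncertainty principle:
ΔxΔp ≥ ℏ/2

With Δx ≈ L = 3.500e-15 m (the confinement size):
Δp_min = ℏ/(2Δx)
Δp_min = (1.055e-34 J·s) / (2 × 3.500e-15 m)
Δp_min = 1.507e-20 kg·m/s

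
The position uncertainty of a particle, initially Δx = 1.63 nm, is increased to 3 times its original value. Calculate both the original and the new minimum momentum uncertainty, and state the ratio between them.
Original Δp_min = 3.235 × 10^-26 kg·m/s; new Δp'_min = 1.078 × 10^-26 kg·m/s; ratio Δp'_min/Δp_min = 1/3.

From the uncertainty principle ΔxΔp ≥ ℏ/2, the minimum momentum uncertainty is Δp_min = ℏ/(2Δx).

Original (Δx = 1.63 nm = 1.630e-09 m):
Δp_min = (1.055e-34 J·s)/(2 × 1.630e-09 m) = 3.235e-26 kg·m/s

When Δx → 3Δx:
Δp'_min = ℏ/(2 × 3Δx) = (1/3) × ℏ/(2Δx) = (1/3) × Δp_min
Δp'_min = 1/3 × 3.235e-26 kg·m/s = 1.078e-26 kg·m/s

Since Δp_min ∝ 1/Δx, when Δx is increased to 3 times its original value, Δp_min decreases to 1/3 of its original value.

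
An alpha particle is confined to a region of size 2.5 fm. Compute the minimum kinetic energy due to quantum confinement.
208.929 keV

Using the uncertainty principle:

1. Position uncertainty: Δx ≈ 2.500e-15 m
2. Minimum momentum uncertainty: Δp = ℏ/(2Δx) = 2.109e-20 kg·m/s
3. Minimum kinetic energy:
   KE = (Δp)²/(2m) = (2.109e-20)²/(2 × 6.645e-27 kg)
   KE = 3.347e-14 J = 208.929 keV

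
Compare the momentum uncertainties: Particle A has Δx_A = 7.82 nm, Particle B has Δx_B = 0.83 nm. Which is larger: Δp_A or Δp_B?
Particle B has the larger minimum momentum uncertainty, by a factor of 9.42.

For each particle, the minimum momentum uncertainty is Δp_min = ℏ/(2Δx):

Particle A: Δp_A = ℏ/(2×7.820e-09 m) = 6.743e-27 kg·m/s
Particle B: Δp_B = ℏ/(2×8.300e-10 m) = 6.353e-26 kg·m/s

Ratio: Δp_B/Δp_A = 9.42

Since Δp_min ∝ 1/Δx, the particle with smaller position uncertainty (B) has larger momentum uncertainty.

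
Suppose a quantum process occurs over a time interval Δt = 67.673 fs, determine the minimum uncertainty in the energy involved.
4.863 meV

Using the energy-time uncertainty principle:
ΔEΔt ≥ ℏ/2

The minimum uncertainty in energy is:
ΔE_min = ℏ/(2Δt)
ΔE_min = (1.055e-34 J·s) / (2 × 6.767e-14 s)
ΔE_min = 7.792e-22 J = 4.863 meV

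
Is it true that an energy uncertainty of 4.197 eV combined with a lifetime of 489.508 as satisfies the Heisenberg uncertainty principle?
Yes, it satisfies the uncertainty relation.

Calculate the product ΔEΔt:
ΔE = 4.197 eV = 6.724e-19 J
ΔEΔt = (6.724e-19 J) × (4.895e-16 s)
ΔEΔt = 3.292e-34 J·s

Compare to the minimum allowed value ℏ/2:
ℏ/2 = 5.273e-35 J·s

Since ΔEΔt = 3.292e-34 J·s ≥ 5.273e-35 J·s = ℏ/2,
this satisfies the uncertainty relation.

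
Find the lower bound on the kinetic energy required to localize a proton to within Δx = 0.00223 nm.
1.043 eV

Localizing a particle requires giving it sufficient momentum uncertainty:

1. From uncertainty principle: Δp ≥ ℏ/(2Δx)
   Δp_min = (1.055e-34 J·s) / (2 × 2.230e-12 m)
   Δp_min = 2.365e-23 kg·m/s

2. This momentum uncertainty corresponds to kinetic energy:
   KE ≈ (Δp)²/(2m) = (2.365e-23)²/(2 × 1.673e-27 kg)
   KE = 1.671e-19 J = 1.043 eV

Tighter localization requires more energy.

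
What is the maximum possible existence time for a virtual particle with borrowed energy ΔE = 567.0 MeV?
5.804 × 10^-25 s

Using the energy-time uncertainty principle:
ΔEΔt ≥ ℏ/2

For a virtual particle borrowing energy ΔE, the maximum lifetime is:
Δt_max = ℏ/(2ΔE)

Converting energy:
ΔE = 567.0 MeV = 9.084e-11 J

Δt_max = (1.055e-34 J·s) / (2 × 9.084e-11 J)
Δt_max = 5.804e-25 s = 5.804 × 10^-25 s

Virtual particles with higher borrowed energy exist for shorter times.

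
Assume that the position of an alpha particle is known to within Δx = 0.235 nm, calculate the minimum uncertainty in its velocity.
33.768 m/s

Using the Heisenberg uncertainty principle and Δp = mΔv:
ΔxΔp ≥ ℏ/2
Δx(mΔv) ≥ ℏ/2

The minimum uncertainty in velocity is:
Δv_min = ℏ/(2mΔx)
Δv_min = (1.055e-34 J·s) / (2 × 6.645e-27 kg × 2.350e-10 m)
Δv_min = 3.377e+01 m/s = 33.768 m/s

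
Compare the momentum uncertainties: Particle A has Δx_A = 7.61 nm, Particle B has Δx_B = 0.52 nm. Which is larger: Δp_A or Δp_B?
Particle B has the larger minimum momentum uncertainty, by a factor of 14.63.

For each particle, the minimum momentum uncertainty is Δp_min = ℏ/(2Δx):

Particle A: Δp_A = ℏ/(2×7.610e-09 m) = 6.929e-27 kg·m/s
Particle B: Δp_B = ℏ/(2×5.200e-10 m) = 1.014e-25 kg·m/s

Ratio: Δp_B/Δp_A = 14.63

Since Δp_min ∝ 1/Δx, the particle with smaller position uncertainty (B) has larger momentum uncertainty.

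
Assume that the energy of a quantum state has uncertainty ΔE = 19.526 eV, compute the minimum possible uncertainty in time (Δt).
16.855 as

Using the energy-time uncertainty principle:
ΔEΔt ≥ ℏ/2

The minimum uncertainty in time is:
Δt_min = ℏ/(2ΔE)
Δt_min = (1.055e-34 J·s) / (2 × 3.128e-18 J)
Δt_min = 1.685e-17 s = 16.855 as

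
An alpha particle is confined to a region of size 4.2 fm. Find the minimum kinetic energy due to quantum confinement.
74.025 keV

Using the uncertainty principle:

1. Position uncertainty: Δx ≈ 4.200e-15 m
2. Minimum momentum uncertainty: Δp = ℏ/(2Δx) = 1.255e-20 kg·m/s
3. Minimum kinetic energy:
   KE = (Δp)²/(2m) = (1.255e-20)²/(2 × 6.645e-27 kg)
   KE = 1.186e-14 J = 74.025 keV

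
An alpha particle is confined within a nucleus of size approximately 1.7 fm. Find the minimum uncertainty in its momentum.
3.102 × 10^-20 kg·m/s

Using the Heisenberg uncertainty principle:
ΔxΔp ≥ ℏ/2

With Δx ≈ L = 1.700e-15 m (the confinement size):
Δp_min = ℏ/(2Δx)
Δp_min = (1.055e-34 J·s) / (2 × 1.700e-15 m)
Δp_min = 3.102e-20 kg·m/s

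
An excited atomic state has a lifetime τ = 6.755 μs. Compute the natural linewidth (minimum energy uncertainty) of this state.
48.720 peV

Using the energy-time uncertainty principle:
ΔEΔt ≥ ℏ/2

The lifetime τ represents the time uncertainty Δt.
The natural linewidth (minimum energy uncertainty) is:

ΔE = ℏ/(2τ)
ΔE = (1.055e-34 J·s) / (2 × 6.755e-06 s)
ΔE = 7.806e-30 J = 48.720 peV

This natural linewidth limits the precision of spectroscopic measurements.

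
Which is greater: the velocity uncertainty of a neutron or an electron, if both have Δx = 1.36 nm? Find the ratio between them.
The electron has the larger minimum velocity uncertainty, by a ratio of 1838.7.

For both particles, Δp_min = ℏ/(2Δx) = 3.877e-26 kg·m/s (same for both).

The velocity uncertainty is Δv = Δp/m:
- neutron: Δv = 3.877e-26 / 1.675e-27 = 2.315e+01 m/s = 23.148 m/s
- electron: Δv = 3.877e-26 / 9.109e-31 = 4.256e+04 m/s = 42.562 km/s

Ratio: 4.256e+04 / 2.315e+01 = 1838.7

The lighter particle has larger velocity uncertainty because Δv ∝ 1/m.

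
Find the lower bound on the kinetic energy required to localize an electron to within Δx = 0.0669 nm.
2.128 eV

Localizing a particle requires giving it sufficient momentum uncertainty:

1. From uncertainty principle: Δp ≥ ℏ/(2Δx)
   Δp_min = (1.055e-34 J·s) / (2 × 6.690e-11 m)
   Δp_min = 7.882e-25 kg·m/s

2. This momentum uncertainty corresponds to kinetic energy:
   KE ≈ (Δp)²/(2m) = (7.882e-25)²/(2 × 9.109e-31 kg)
   KE = 3.410e-19 J = 2.128 eV

Tighter localization requires more energy.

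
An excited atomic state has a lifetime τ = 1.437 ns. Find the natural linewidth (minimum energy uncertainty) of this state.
229.023 neV

Using the energy-time uncertainty principle:
ΔEΔt ≥ ℏ/2

The lifetime τ represents the time uncertainty Δt.
The natural linewidth (minimum energy uncertainty) is:

ΔE = ℏ/(2τ)
ΔE = (1.055e-34 J·s) / (2 × 1.437e-09 s)
ΔE = 3.669e-26 J = 229.023 neV

This natural linewidth limits the precision of spectroscopic measurements.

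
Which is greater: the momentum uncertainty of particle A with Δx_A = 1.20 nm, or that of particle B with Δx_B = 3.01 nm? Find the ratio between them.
Particle A has the larger minimum momentum uncertainty, by a factor of 2.51.

For each particle, the minimum momentum uncertainty is Δp_min = ℏ/(2Δx):

Particle A: Δp_A = ℏ/(2×1.200e-09 m) = 4.394e-26 kg·m/s
Particle B: Δp_B = ℏ/(2×3.010e-09 m) = 1.752e-26 kg·m/s

Ratio: Δp_A/Δp_B = 2.51

Since Δp_min ∝ 1/Δx, the particle with smaller position uncertainty (A) has larger momentum uncertainty.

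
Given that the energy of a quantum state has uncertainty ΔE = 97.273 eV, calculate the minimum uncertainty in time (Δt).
3.383 as

Using the energy-time uncertainty principle:
ΔEΔt ≥ ℏ/2

The minimum uncertainty in time is:
Δt_min = ℏ/(2ΔE)
Δt_min = (1.055e-34 J·s) / (2 × 1.558e-17 J)
Δt_min = 3.383e-18 s = 3.383 as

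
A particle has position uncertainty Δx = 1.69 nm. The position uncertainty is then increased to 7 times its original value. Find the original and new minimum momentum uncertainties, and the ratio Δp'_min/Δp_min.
Original Δp_min = 3.120 × 10^-26 kg·m/s; new Δp'_min = 4.457 × 10^-27 kg·m/s; ratio Δp'_min/Δp_min = 1/7.

From the uncertainty principle ΔxΔp ≥ ℏ/2, the minimum momentum uncertainty is Δp_min = ℏ/(2Δx).

Original (Δx = 1.69 nm = 1.690e-09 m):
Δp_min = (1.055e-34 J·s)/(2 × 1.690e-09 m) = 3.120e-26 kg·m/s

When Δx → 7Δx:
Δp'_min = ℏ/(2 × 7Δx) = (1/7) × ℏ/(2Δx) = (1/7) × Δp_min
Δp'_min = 1/7 × 3.120e-26 kg·m/s = 4.457e-27 kg·m/s

Since Δp_min ∝ 1/Δx, when Δx is increased to 7 times its original value, Δp_min decreases to 1/7 of its original value.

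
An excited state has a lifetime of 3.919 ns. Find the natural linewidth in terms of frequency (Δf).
20.306 MHz

Using the energy-time uncertainty principle and E = hf:
ΔEΔt ≥ ℏ/2
hΔf·Δt ≥ ℏ/2

The minimum frequency uncertainty is:
Δf = ℏ/(2hτ) = 1/(4πτ)
Δf = 1/(4π × 3.919e-09 s)
Δf = 2.031e+07 Hz = 20.306 MHz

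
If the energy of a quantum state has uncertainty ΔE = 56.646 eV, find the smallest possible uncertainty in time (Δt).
5.810 as

Using the energy-time uncertainty principle:
ΔEΔt ≥ ℏ/2

The minimum uncertainty in time is:
Δt_min = ℏ/(2ΔE)
Δt_min = (1.055e-34 J·s) / (2 × 9.076e-18 J)
Δt_min = 5.810e-18 s = 5.810 as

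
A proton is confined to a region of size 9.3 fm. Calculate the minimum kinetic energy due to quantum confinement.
59.977 keV

Using the uncertainty principle:

1. Position uncertainty: Δx ≈ 9.300e-15 m
2. Minimum momentum uncertainty: Δp = ℏ/(2Δx) = 5.670e-21 kg·m/s
3. Minimum kinetic energy:
   KE = (Δp)²/(2m) = (5.670e-21)²/(2 × 1.673e-27 kg)
   KE = 9.609e-15 J = 59.977 keV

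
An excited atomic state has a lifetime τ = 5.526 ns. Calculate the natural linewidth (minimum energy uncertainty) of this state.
59.556 neV

Using the energy-time uncertainty principle:
ΔEΔt ≥ ℏ/2

The lifetime τ represents the time uncertainty Δt.
The natural linewidth (minimum energy uncertainty) is:

ΔE = ℏ/(2τ)
ΔE = (1.055e-34 J·s) / (2 × 5.526e-09 s)
ΔE = 9.542e-27 J = 59.556 neV

This natural linewidth limits the precision of spectroscopic measurements.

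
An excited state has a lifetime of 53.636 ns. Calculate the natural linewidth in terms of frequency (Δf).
1.484 MHz

Using the energy-time uncertainty principle and E = hf:
ΔEΔt ≥ ℏ/2
hΔf·Δt ≥ ℏ/2

The minimum frequency uncertainty is:
Δf = ℏ/(2hτ) = 1/(4πτ)
Δf = 1/(4π × 5.364e-08 s)
Δf = 1.484e+06 Hz = 1.484 MHz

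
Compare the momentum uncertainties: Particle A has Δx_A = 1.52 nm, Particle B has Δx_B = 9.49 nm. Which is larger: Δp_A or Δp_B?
Particle A has the larger minimum momentum uncertainty, by a factor of 6.24.

For each particle, the minimum momentum uncertainty is Δp_min = ℏ/(2Δx):

Particle A: Δp_A = ℏ/(2×1.520e-09 m) = 3.469e-26 kg·m/s
Particle B: Δp_B = ℏ/(2×9.490e-09 m) = 5.556e-27 kg·m/s

Ratio: Δp_A/Δp_B = 6.24

Since Δp_min ∝ 1/Δx, the particle with smaller position uncertainty (A) has larger momentum uncertainty.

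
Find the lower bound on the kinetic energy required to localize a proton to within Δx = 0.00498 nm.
209.168 meV

Localizing a particle requires giving it sufficient momentum uncertainty:

1. From uncertainty principle: Δp ≥ ℏ/(2Δx)
   Δp_min = (1.055e-34 J·s) / (2 × 4.980e-12 m)
   Δp_min = 1.059e-23 kg·m/s

2. This momentum uncertainty corresponds to kinetic energy:
   KE ≈ (Δp)²/(2m) = (1.059e-23)²/(2 × 1.673e-27 kg)
   KE = 3.351e-20 J = 209.168 meV

Tighter localization requires more energy.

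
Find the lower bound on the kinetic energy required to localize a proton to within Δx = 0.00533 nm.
182.600 meV

Localizing a particle requires giving it sufficient momentum uncertainty:

1. From uncertainty principle: Δp ≥ ℏ/(2Δx)
   Δp_min = (1.055e-34 J·s) / (2 × 5.330e-12 m)
   Δp_min = 9.893e-24 kg·m/s

2. This momentum uncertainty corresponds to kinetic energy:
   KE ≈ (Δp)²/(2m) = (9.893e-24)²/(2 × 1.673e-27 kg)
   KE = 2.926e-20 J = 182.600 meV

Tighter localization requires more energy.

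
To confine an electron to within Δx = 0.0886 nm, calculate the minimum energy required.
1.213 eV

Localizing a particle requires giving it sufficient momentum uncertainty:

1. From uncertainty principle: Δp ≥ ℏ/(2Δx)
   Δp_min = (1.055e-34 J·s) / (2 × 8.860e-11 m)
   Δp_min = 5.951e-25 kg·m/s

2. This momentum uncertainty corresponds to kinetic energy:
   KE ≈ (Δp)²/(2m) = (5.951e-25)²/(2 × 9.109e-31 kg)
   KE = 1.944e-19 J = 1.213 eV

Tighter localization requires more energy.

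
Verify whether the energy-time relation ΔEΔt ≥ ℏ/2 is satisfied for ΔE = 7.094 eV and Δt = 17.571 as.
No, it violates the uncertainty relation.

Calculate the product ΔEΔt:
ΔE = 7.094 eV = 1.137e-18 J
ΔEΔt = (1.137e-18 J) × (1.757e-17 s)
ΔEΔt = 1.997e-35 J·s

Compare to the minimum allowed value ℏ/2:
ℏ/2 = 5.273e-35 J·s

Since ΔEΔt = 1.997e-35 J·s < 5.273e-35 J·s = ℏ/2,
this violates the uncertainty relation.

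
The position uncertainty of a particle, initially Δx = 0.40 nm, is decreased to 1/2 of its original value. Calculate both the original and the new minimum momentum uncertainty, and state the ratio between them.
Original Δp_min = 1.318 × 10^-25 kg·m/s; new Δp'_min = 2.636 × 10^-25 kg·m/s; ratio Δp'_min/Δp_min = 2.

From the uncertainty principle ΔxΔp ≥ ℏ/2, the minimum momentum uncertainty is Δp_min = ℏ/(2Δx).

Original (Δx = 0.40 nm = 4.000e-10 m):
Δp_min = (1.055e-34 J·s)/(2 × 4.000e-10 m) = 1.318e-25 kg·m/s

When Δx → (1/2)Δx:
Δp'_min = ℏ/(2 × (1/2)Δx) = 2 × ℏ/(2Δx) = 2 × Δp_min
Δp'_min = 2 × 1.318e-25 kg·m/s = 2.636e-25 kg·m/s

Since Δp_min ∝ 1/Δx, when Δx is decreased to 1/2 of its original value, Δp_min increases to 2 times its original value.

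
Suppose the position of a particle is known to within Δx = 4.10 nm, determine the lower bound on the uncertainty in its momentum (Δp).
1.286 × 10^-26 kg·m/s

Using the Heisenberg uncertainty principle:
ΔxΔp ≥ ℏ/2

The minimum uncertainty in momentum is:
Δp_min = ℏ/(2Δx)
Δp_min = (1.055e-34 J·s) / (2 × 4.100e-09 m)
Δp_min = 1.286e-26 kg·m/s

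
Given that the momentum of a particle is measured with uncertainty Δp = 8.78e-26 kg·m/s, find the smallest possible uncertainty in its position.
600.553 pm

Using the Heisenberg uncertainty principle:
ΔxΔp ≥ ℏ/2

The minimum uncertainty in position is:
Δx_min = ℏ/(2Δp)
Δx_min = (1.055e-34 J·s) / (2 × 8.780e-26 kg·m/s)
Δx_min = 6.006e-10 m = 600.553 pm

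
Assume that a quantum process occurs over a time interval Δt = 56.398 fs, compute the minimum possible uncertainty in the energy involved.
5.835 meV

Using the energy-time uncertainty principle:
ΔEΔt ≥ ℏ/2

The minimum uncertainty in energy is:
ΔE_min = ℏ/(2Δt)
ΔE_min = (1.055e-34 J·s) / (2 × 5.640e-14 s)
ΔE_min = 9.349e-22 J = 5.835 meV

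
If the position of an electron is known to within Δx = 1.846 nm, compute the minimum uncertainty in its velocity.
31.356 km/s

Using the Heisenberg uncertainty principle and Δp = mΔv:
ΔxΔp ≥ ℏ/2
Δx(mΔv) ≥ ℏ/2

The minimum uncertainty in velocity is:
Δv_min = ℏ/(2mΔx)
Δv_min = (1.055e-34 J·s) / (2 × 9.109e-31 kg × 1.846e-09 m)
Δv_min = 3.136e+04 m/s = 31.356 km/s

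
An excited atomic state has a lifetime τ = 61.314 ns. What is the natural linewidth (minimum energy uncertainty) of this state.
5.368 neV

Using the energy-time uncertainty principle:
ΔEΔt ≥ ℏ/2

The lifetime τ represents the time uncertainty Δt.
The natural linewidth (minimum energy uncertainty) is:

ΔE = ℏ/(2τ)
ΔE = (1.055e-34 J·s) / (2 × 6.131e-08 s)
ΔE = 8.600e-28 J = 5.368 neV

This natural linewidth limits the precision of spectroscopic measurements.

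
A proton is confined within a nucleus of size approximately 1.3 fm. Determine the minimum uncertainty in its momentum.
4.056 × 10^-20 kg·m/s

Using the Heisenberg uncertainty principle:
ΔxΔp ≥ ℏ/2

With Δx ≈ L = 1.300e-15 m (the confinement size):
Δp_min = ℏ/(2Δx)
Δp_min = (1.055e-34 J·s) / (2 × 1.300e-15 m)
Δp_min = 4.056e-20 kg·m/s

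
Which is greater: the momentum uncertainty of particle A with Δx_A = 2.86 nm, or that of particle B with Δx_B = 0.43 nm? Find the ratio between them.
Particle B has the larger minimum momentum uncertainty, by a factor of 6.65.

For each particle, the minimum momentum uncertainty is Δp_min = ℏ/(2Δx):

Particle A: Δp_A = ℏ/(2×2.860e-09 m) = 1.844e-26 kg·m/s
Particle B: Δp_B = ℏ/(2×4.300e-10 m) = 1.226e-25 kg·m/s

Ratio: Δp_B/Δp_A = 6.65

Since Δp_min ∝ 1/Δx, the particle with smaller position uncertainty (B) has larger momentum uncertainty.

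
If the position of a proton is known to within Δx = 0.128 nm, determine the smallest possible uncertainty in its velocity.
246.285 m/s

Using the Heisenberg uncertainty principle and Δp = mΔv:
ΔxΔp ≥ ℏ/2
Δx(mΔv) ≥ ℏ/2

The minimum uncertainty in velocity is:
Δv_min = ℏ/(2mΔx)
Δv_min = (1.055e-34 J·s) / (2 × 1.673e-27 kg × 1.280e-10 m)
Δv_min = 2.463e+02 m/s = 246.285 m/s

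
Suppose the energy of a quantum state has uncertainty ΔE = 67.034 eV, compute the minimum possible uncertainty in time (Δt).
4.910 as

Using the energy-time uncertainty principle:
ΔEΔt ≥ ℏ/2

The minimum uncertainty in time is:
Δt_min = ℏ/(2ΔE)
Δt_min = (1.055e-34 J·s) / (2 × 1.074e-17 J)
Δt_min = 4.910e-18 s = 4.910 as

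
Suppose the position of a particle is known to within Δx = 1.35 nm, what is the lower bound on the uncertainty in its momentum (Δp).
3.906 × 10^-26 kg·m/s

Using the Heisenberg uncertainty principle:
ΔxΔp ≥ ℏ/2

The minimum uncertainty in momentum is:
Δp_min = ℏ/(2Δx)
Δp_min = (1.055e-34 J·s) / (2 × 1.350e-09 m)
Δp_min = 3.906e-26 kg·m/s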